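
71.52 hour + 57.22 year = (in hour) 5.013e+05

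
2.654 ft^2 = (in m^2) 0.2466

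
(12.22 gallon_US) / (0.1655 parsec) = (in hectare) 9.058e-22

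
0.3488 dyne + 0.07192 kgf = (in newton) 0.7053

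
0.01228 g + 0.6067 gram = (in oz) 0.02183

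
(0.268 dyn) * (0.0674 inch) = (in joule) 4.588e-09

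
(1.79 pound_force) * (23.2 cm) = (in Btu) 0.001751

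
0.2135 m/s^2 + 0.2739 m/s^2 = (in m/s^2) 0.4874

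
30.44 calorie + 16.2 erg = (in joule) 127.4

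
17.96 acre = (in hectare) 7.268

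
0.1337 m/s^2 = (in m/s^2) 0.1337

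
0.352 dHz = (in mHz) 35.2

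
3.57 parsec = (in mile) 6.845e+13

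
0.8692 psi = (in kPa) 5.993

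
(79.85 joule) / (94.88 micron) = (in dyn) 8.416e+10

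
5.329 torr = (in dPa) 7105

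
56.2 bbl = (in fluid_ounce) 3.021e+05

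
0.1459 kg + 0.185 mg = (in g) 145.9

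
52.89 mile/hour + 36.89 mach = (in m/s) 1.258e+04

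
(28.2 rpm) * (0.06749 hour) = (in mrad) 7.175e+05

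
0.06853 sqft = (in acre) 1.573e-06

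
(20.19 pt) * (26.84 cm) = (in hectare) 1.912e-07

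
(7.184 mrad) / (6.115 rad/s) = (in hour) 3.263e-07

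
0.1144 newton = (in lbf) 0.02572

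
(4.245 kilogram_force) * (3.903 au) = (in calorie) 5.809e+12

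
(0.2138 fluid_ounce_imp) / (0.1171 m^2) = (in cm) 0.005188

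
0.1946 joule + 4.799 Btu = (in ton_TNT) 1.21e-06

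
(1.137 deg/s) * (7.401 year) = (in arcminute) 1.592e+10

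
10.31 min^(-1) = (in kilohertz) 0.0001718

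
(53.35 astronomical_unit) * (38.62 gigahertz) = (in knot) 5.991e+23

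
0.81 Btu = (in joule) 854.6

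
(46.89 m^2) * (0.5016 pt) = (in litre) 8.297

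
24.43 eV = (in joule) 3.914e-18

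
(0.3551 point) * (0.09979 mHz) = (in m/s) 1.25e-08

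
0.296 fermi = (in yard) 3.237e-16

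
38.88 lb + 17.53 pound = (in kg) 25.59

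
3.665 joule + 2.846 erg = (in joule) 3.665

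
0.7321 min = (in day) 0.0005084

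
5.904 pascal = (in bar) 5.904e-05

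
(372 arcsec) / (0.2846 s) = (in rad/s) 0.006337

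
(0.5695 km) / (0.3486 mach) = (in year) 1.521e-07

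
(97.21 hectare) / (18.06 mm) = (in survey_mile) 3.345e+04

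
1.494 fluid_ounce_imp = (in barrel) 0.000267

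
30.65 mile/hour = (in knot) 26.63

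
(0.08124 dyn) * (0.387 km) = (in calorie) 7.514e-05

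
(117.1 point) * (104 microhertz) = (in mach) 1.262e-08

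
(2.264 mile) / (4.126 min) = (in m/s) 14.72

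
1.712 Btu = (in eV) 1.127e+22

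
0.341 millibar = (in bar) 0.000341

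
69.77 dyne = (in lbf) 0.0001568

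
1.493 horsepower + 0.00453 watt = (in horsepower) 1.493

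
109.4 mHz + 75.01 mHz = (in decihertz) 1.844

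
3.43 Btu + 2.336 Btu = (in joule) 6083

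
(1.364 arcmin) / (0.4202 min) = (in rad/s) 1.574e-05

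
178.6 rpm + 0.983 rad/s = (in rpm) 188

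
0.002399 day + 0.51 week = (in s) 3.087e+05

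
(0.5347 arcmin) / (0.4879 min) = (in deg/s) 0.0003044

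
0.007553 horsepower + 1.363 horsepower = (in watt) 1022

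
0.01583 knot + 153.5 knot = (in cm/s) 7898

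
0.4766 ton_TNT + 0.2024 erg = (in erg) 1.994e+16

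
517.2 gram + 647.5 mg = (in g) 517.8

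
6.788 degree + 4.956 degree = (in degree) 11.74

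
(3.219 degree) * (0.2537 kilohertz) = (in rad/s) 14.25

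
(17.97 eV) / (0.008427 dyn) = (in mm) 3.417e-08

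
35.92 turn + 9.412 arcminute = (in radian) 225.7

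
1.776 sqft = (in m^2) 0.165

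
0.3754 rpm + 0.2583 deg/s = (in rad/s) 0.04382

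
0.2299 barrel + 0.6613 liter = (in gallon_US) 9.83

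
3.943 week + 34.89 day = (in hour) 1500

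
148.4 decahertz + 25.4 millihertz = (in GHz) 1.484e-06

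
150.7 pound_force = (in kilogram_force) 68.36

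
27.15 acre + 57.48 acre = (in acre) 84.63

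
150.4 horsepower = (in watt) 1.122e+05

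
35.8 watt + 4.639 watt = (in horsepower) 0.05423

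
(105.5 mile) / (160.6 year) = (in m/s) 3.352e-05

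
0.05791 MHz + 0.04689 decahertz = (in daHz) 5791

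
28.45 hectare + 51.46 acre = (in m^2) 4.928e+05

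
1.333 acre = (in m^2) 5394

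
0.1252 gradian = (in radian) 0.001967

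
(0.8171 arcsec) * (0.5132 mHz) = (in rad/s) 2.033e-09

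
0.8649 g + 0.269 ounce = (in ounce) 0.2995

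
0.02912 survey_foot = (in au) 5.933e-14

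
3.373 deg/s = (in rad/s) 0.05887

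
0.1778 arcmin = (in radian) 5.172e-05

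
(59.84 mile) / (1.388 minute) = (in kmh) 4163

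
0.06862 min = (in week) 6.808e-06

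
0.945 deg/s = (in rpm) 0.1575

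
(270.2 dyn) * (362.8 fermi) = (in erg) 9.803e-09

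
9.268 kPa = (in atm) 0.09147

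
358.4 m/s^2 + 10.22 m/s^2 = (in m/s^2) 368.6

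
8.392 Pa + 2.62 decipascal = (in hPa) 0.08654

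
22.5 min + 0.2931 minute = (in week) 0.002261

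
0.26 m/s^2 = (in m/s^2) 0.26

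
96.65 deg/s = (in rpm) 16.11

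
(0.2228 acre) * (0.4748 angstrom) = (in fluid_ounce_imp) 0.001507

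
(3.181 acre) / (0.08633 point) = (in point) 1.198e+12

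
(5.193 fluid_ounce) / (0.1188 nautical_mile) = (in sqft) 7.513e-06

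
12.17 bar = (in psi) 176.5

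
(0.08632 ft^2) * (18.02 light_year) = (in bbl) 8.599e+15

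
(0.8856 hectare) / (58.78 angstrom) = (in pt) 4.271e+15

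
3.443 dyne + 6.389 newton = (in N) 6.389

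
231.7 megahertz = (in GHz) 0.2317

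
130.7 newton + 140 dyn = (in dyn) 1.307e+07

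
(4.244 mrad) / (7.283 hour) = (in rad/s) 1.619e-07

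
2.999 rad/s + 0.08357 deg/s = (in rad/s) 3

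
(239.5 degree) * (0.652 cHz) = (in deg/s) 1.562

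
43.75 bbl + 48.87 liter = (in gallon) 1850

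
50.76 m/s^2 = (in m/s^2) 50.76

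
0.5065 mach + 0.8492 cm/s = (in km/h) 620.9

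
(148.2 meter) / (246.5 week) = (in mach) 2.919e-09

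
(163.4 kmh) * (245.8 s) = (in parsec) 3.616e-13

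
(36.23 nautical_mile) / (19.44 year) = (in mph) 0.0002448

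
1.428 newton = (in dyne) 1.428e+05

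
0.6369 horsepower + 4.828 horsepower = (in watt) 4075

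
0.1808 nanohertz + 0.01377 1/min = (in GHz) 2.295e-13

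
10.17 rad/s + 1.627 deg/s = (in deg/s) 584.3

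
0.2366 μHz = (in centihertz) 2.366e-05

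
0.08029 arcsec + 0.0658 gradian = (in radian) 0.001034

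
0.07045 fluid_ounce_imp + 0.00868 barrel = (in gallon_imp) 0.304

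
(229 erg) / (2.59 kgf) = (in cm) 9.016e-05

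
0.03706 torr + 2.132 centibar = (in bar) 0.02137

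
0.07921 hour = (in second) 285.2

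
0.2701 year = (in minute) 1.42e+05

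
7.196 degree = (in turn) 0.01999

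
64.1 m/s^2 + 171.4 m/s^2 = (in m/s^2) 235.5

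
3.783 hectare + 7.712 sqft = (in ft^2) 4.072e+05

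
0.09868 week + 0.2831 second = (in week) 0.09868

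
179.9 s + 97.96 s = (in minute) 4.631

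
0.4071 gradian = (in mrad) 6.395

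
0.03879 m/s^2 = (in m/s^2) 0.03879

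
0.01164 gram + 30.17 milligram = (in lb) 9.218e-05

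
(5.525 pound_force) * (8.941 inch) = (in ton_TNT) 1.334e-09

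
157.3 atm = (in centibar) 1.594e+04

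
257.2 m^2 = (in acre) 0.06356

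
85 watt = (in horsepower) 0.114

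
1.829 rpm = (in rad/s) 0.1915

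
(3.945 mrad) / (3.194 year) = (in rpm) 3.74e-10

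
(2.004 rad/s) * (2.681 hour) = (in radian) 1.934e+04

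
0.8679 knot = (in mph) 0.9988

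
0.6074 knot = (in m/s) 0.3125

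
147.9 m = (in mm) 1.479e+05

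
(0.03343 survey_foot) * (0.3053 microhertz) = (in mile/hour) 6.959e-09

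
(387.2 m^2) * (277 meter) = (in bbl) 6.746e+05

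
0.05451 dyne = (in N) 5.451e-07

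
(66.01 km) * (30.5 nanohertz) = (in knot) 0.003914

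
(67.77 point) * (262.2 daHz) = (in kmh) 225.7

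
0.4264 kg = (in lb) 0.9401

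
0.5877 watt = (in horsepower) 0.0007881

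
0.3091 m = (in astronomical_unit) 2.066e-12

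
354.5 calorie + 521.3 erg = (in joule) 1483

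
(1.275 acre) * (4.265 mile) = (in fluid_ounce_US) 1.198e+12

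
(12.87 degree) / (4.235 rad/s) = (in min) 0.000884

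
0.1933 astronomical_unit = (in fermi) 2.892e+25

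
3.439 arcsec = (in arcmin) 0.05732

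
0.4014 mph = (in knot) 0.3488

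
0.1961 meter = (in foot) 0.6434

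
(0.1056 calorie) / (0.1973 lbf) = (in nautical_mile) 0.0002718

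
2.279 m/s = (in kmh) 8.204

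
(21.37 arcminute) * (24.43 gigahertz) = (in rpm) 1.45e+09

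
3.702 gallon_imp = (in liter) 16.83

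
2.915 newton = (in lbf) 0.6553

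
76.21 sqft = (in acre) 0.00175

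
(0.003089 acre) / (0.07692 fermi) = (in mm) 1.625e+20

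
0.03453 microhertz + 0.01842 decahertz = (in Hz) 0.1842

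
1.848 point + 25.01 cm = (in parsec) 8.126e-18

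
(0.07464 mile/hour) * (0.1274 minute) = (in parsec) 8.266e-18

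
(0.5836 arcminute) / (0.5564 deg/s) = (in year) 5.543e-10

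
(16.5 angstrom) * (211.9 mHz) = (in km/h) 1.259e-09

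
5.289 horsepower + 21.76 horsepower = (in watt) 2.017e+04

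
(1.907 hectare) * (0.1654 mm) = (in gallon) 833.2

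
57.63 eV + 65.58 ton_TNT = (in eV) 1.713e+30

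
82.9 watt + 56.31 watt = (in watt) 139.2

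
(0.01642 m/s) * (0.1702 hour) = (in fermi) 1.006e+16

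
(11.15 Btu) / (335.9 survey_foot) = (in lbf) 25.83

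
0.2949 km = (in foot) 967.5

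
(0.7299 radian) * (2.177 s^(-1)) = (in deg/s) 91.04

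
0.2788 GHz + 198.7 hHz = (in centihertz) 2.788e+10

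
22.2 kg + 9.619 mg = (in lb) 48.94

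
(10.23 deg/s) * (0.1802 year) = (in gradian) 6.459e+07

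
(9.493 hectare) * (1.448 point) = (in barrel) 305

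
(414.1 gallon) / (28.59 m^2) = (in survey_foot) 0.1799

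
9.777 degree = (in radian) 0.1706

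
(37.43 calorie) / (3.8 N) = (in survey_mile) 0.02561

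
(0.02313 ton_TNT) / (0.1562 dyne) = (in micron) 6.196e+19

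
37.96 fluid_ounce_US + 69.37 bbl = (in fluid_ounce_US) 3.73e+05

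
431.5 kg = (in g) 4.315e+05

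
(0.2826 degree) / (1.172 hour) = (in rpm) 1.116e-05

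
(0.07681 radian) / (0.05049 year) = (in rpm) 4.607e-07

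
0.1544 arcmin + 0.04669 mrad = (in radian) 9.16e-05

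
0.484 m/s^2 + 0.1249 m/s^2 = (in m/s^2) 0.6089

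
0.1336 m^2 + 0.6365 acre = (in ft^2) 2.773e+04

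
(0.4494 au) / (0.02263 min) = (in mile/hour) 1.108e+11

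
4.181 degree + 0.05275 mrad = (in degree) 4.184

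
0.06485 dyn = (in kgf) 6.613e-08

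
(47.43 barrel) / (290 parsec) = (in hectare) 8.427e-23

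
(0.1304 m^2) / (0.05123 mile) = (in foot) 0.005189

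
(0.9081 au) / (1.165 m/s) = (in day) 1.35e+06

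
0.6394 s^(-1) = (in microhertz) 6.394e+05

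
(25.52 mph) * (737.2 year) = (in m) 2.652e+11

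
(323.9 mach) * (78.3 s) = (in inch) 3.4e+08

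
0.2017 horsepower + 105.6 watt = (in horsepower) 0.3433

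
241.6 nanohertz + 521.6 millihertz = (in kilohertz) 0.0005216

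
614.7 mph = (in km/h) 989.3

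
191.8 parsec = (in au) 3.956e+07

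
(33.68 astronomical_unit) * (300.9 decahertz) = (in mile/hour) 3.391e+16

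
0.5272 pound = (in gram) 239.1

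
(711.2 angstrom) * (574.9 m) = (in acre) 1.01e-08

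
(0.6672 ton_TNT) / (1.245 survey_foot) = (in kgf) 7.501e+08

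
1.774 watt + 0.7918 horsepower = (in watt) 592.2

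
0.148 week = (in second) 8.951e+04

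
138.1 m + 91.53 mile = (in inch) 5.805e+06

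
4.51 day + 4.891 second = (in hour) 108.2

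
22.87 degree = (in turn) 0.06353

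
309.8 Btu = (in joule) 3.269e+05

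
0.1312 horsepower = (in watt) 97.84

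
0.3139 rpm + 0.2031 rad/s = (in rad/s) 0.236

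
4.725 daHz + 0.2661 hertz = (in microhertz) 4.752e+07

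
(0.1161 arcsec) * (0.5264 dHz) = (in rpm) 2.829e-07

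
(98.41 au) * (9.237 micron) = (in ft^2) 1.464e+09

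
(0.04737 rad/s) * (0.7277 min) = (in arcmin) 7110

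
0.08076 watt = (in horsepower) 0.0001083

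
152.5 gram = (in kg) 0.1525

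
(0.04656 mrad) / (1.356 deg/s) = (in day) 2.277e-08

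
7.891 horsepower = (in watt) 5884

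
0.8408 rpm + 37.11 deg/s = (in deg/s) 42.15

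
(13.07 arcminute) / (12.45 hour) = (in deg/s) 4.86e-06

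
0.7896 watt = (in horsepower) 0.001059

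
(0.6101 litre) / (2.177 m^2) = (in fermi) 2.802e+11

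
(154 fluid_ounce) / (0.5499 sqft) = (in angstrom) 8.915e+08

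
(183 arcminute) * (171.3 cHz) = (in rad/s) 0.09119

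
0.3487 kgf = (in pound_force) 0.7688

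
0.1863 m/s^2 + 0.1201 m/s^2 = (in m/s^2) 0.3064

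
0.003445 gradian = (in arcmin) 0.186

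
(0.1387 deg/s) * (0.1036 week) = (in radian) 151.7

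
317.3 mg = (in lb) 0.0006995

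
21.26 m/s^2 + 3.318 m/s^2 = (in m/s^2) 24.58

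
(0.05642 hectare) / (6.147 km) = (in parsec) 2.975e-18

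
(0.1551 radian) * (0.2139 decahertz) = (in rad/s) 0.3318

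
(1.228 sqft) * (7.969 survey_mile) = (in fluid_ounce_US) 4.947e+07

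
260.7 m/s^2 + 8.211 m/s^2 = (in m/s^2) 268.9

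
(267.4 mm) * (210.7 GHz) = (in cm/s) 5.634e+12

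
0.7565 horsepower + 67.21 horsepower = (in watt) 5.068e+04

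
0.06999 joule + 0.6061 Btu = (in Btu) 0.6062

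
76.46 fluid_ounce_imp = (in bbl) 0.01366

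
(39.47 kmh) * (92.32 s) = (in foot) 3321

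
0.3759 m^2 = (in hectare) 3.759e-05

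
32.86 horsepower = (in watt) 2.45e+04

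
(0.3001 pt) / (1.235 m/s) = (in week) 1.417e-10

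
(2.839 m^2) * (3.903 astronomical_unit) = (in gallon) 4.379e+14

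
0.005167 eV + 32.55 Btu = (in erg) 3.434e+11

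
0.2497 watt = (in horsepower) 0.0003349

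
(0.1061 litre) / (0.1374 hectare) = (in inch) 3.04e-06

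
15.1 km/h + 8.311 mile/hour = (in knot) 15.38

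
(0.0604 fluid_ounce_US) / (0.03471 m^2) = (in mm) 0.05146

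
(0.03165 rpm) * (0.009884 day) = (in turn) 0.4505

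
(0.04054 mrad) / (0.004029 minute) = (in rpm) 0.001601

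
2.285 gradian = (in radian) 0.03589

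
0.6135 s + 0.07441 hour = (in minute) 4.475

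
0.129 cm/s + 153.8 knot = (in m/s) 79.12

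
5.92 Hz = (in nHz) 5.92e+09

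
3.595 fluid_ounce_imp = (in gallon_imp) 0.02247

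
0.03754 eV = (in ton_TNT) 1.438e-30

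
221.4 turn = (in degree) 7.97e+04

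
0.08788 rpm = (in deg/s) 0.5273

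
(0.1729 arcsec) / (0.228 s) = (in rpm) 3.511e-05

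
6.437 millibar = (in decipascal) 6437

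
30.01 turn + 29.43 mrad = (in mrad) 1.886e+05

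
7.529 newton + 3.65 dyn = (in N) 7.529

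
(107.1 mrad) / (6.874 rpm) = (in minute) 0.00248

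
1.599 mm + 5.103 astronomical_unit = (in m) 7.634e+11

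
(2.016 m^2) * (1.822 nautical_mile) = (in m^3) 6803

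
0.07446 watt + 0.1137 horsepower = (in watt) 84.86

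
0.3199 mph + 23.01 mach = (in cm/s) 7.835e+05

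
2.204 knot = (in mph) 2.536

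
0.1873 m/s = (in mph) 0.419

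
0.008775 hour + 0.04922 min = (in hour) 0.009595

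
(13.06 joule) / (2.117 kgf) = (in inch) 24.77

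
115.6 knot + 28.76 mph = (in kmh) 260.4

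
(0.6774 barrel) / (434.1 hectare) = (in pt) 7.033e-05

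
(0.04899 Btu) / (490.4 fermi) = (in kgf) 1.075e+13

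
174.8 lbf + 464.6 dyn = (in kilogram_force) 79.29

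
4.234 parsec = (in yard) 1.429e+17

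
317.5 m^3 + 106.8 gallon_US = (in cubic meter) 317.9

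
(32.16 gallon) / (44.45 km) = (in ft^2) 2.948e-05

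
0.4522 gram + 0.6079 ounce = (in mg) 1.769e+04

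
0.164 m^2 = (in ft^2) 1.765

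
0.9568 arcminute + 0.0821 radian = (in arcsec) 1.699e+04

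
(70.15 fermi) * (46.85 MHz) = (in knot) 6.388e-06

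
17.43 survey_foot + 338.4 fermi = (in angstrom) 5.313e+10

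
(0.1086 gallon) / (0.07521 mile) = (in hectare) 3.396e-10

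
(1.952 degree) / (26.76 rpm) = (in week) 2.01e-08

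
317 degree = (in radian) 5.533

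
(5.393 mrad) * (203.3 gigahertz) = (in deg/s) 6.282e+10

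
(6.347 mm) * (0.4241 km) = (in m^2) 2.692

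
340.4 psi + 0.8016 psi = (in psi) 341.2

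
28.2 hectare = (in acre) 69.68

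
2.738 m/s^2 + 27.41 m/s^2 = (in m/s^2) 30.15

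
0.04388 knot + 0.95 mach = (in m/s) 323.5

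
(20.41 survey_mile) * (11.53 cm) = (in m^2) 3787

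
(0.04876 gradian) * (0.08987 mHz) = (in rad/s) 6.883e-08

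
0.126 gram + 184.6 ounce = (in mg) 5.233e+06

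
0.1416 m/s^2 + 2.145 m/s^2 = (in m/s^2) 2.287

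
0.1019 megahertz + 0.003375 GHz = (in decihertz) 3.477e+07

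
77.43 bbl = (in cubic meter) 12.31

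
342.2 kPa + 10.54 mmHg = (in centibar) 343.6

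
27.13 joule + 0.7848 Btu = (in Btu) 0.8105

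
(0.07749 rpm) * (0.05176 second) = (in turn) 6.685e-05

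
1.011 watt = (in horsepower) 0.001356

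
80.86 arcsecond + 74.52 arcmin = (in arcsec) 4552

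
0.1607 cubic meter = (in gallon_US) 42.45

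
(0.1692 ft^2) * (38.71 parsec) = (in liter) 1.878e+19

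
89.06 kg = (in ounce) 3141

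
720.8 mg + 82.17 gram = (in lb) 0.1827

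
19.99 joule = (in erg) 1.999e+08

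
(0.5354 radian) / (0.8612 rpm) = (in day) 6.871e-05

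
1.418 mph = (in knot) 1.232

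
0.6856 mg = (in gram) 0.0006856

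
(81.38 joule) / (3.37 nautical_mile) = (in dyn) 1304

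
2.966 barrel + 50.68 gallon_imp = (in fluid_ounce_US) 2.374e+04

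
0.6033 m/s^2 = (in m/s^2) 0.6033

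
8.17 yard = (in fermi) 7.471e+15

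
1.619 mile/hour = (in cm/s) 72.38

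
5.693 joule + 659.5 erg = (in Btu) 0.005396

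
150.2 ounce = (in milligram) 4.258e+06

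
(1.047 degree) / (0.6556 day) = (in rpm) 3.081e-06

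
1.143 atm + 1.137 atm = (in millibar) 2310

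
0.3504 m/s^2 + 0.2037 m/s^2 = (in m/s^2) 0.5541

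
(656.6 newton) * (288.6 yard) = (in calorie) 4.141e+04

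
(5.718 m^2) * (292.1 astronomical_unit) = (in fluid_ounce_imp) 8.794e+18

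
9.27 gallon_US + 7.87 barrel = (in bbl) 8.091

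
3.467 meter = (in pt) 9828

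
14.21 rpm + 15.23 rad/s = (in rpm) 159.6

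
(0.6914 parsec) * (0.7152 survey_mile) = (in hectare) 2.456e+15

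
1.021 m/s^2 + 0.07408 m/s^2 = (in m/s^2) 1.095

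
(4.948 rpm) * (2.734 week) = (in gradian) 5.454e+07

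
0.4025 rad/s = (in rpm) 3.844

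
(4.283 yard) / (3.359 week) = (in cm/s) 0.0001928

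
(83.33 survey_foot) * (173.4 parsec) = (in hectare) 1.359e+16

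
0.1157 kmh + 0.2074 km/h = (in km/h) 0.3231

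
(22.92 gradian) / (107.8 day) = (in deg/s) 2.215e-06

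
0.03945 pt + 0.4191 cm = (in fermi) 4.205e+12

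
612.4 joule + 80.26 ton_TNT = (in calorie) 8.026e+10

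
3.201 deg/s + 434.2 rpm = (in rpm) 434.7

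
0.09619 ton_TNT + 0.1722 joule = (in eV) 2.512e+27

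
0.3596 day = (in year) 0.0009852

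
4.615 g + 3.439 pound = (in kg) 1.565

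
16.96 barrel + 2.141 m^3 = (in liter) 4837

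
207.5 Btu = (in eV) 1.366e+24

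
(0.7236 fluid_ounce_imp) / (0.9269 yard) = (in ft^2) 0.0002611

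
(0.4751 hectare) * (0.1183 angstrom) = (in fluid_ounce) 0.0019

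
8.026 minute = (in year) 1.527e-05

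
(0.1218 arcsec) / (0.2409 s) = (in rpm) 2.341e-05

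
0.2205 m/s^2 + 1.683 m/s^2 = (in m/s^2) 1.903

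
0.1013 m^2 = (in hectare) 1.013e-05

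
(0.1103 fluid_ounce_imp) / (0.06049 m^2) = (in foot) 0.00017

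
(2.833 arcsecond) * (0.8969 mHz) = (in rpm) 1.176e-07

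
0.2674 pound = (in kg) 0.1213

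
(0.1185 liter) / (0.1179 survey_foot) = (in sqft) 0.03549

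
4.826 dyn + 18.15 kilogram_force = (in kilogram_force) 18.15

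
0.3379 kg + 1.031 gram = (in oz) 11.96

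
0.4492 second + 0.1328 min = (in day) 9.742e-05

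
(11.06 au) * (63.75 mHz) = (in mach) 3.098e+08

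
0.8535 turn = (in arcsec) 1.106e+06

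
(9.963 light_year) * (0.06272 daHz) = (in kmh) 2.128e+17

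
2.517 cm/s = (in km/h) 0.09061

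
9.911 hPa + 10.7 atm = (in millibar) 1.085e+04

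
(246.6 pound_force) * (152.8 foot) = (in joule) 5.109e+04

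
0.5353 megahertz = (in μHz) 5.353e+11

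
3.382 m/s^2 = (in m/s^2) 3.382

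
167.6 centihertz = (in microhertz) 1.676e+06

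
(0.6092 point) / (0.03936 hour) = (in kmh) 5.46e-06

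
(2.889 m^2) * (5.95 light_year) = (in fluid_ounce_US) 5.499e+21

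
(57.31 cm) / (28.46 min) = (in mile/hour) 0.0007508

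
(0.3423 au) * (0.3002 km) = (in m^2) 1.537e+13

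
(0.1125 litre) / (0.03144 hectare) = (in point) 0.001014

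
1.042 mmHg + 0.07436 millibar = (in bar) 0.001464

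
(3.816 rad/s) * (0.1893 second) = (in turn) 0.115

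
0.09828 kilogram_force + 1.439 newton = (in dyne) 2.403e+05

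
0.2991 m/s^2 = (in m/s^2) 0.2991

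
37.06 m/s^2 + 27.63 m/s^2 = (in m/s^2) 64.69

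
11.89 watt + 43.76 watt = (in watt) 55.65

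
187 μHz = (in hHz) 1.87e-06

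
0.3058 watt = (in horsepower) 0.0004101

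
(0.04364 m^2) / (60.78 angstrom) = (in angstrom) 7.18e+16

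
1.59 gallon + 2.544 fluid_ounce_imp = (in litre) 6.091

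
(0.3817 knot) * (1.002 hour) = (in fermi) 7.083e+17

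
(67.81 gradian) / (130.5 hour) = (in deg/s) 0.0001299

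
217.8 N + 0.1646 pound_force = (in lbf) 49.13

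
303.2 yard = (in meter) 277.2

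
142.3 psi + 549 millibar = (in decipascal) 1.036e+07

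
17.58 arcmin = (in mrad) 5.114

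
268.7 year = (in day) 9.808e+04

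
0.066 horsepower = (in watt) 49.22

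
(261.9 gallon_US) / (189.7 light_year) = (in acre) 1.365e-22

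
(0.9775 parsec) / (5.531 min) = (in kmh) 3.272e+14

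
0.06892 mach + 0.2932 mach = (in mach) 0.3621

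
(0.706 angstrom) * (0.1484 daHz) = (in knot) 2.037e-10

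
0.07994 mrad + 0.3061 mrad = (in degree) 0.02212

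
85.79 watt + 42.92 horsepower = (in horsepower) 43.04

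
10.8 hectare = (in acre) 26.69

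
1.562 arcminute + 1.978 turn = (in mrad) 1.243e+04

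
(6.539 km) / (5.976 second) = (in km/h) 3939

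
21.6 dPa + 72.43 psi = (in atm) 4.929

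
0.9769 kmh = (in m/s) 0.2714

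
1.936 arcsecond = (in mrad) 0.009386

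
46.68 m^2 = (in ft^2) 502.5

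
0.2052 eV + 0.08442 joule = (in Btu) 8.001e-05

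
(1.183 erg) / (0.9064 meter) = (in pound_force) 2.934e-08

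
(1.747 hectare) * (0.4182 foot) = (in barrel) 1.401e+04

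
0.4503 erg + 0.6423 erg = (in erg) 1.093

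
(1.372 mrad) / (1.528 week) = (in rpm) 1.418e-08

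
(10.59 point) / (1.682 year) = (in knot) 1.369e-10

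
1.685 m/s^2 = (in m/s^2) 1.685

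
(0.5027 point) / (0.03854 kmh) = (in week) 2.739e-08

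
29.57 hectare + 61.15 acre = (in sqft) 5.847e+06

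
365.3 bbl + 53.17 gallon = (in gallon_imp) 1.282e+04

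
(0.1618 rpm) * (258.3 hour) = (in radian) 1.576e+04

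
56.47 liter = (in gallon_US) 14.92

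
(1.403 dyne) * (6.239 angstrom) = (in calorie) 2.092e-15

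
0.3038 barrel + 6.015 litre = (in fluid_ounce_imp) 1912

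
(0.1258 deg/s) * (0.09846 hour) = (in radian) 0.7783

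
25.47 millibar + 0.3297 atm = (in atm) 0.3548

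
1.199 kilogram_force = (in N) 11.76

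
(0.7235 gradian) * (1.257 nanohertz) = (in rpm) 1.364e-10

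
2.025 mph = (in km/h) 3.259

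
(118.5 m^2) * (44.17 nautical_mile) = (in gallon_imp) 2.132e+09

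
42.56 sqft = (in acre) 0.000977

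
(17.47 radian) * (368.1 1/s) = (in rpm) 6.141e+04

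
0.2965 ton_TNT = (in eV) 7.743e+27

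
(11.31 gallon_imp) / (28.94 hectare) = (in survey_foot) 5.829e-07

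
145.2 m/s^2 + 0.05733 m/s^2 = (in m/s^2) 145.3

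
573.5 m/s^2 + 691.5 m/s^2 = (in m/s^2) 1265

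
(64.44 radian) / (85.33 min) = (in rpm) 0.1202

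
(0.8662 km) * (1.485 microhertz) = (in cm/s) 0.1286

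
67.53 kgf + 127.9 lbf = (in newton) 1231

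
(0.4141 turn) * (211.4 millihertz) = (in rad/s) 0.55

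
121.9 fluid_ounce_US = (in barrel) 0.02267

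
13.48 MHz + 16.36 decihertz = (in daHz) 1.348e+06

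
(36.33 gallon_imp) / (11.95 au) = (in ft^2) 9.944e-13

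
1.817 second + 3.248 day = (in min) 4677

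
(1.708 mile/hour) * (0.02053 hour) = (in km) 0.05643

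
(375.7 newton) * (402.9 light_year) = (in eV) 8.938e+39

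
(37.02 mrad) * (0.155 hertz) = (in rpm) 0.05479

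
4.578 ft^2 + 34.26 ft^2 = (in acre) 0.0008916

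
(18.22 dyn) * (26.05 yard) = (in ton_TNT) 1.037e-12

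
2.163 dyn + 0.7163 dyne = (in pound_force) 6.473e-06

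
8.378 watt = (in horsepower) 0.01124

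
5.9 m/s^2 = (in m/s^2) 5.9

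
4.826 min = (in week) 0.0004788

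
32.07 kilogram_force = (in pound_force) 70.7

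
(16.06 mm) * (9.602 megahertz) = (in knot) 2.998e+05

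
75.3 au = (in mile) 7e+09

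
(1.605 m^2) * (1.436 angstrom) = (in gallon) 6.089e-08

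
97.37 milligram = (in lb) 0.0002147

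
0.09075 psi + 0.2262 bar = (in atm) 0.2294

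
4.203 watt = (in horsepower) 0.005636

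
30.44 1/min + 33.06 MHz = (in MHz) 33.06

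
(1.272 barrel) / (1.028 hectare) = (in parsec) 6.375e-22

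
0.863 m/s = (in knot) 1.678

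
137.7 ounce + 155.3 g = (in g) 4059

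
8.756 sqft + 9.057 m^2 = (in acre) 0.002439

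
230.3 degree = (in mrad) 4019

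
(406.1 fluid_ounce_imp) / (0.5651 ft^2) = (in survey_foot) 0.7211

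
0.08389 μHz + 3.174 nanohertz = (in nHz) 87.06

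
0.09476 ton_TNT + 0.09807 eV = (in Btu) 3.758e+05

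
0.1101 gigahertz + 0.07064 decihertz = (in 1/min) 6.606e+09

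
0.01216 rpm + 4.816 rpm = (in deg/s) 28.97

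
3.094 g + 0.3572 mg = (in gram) 3.094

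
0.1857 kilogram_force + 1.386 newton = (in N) 3.207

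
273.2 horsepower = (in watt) 2.037e+05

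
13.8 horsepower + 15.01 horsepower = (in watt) 2.148e+04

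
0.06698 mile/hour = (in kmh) 0.1078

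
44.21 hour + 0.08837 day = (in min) 2780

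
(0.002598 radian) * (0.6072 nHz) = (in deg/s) 9.038e-11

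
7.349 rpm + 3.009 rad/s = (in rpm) 36.08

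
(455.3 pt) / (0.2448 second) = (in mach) 0.001927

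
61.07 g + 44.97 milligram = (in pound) 0.1347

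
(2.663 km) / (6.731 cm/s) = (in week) 0.06542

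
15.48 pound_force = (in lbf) 15.48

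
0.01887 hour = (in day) 0.0007863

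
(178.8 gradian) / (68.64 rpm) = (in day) 4.522e-06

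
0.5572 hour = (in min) 33.43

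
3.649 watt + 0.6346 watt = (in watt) 4.284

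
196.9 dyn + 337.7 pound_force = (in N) 1502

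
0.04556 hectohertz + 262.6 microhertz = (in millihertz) 4556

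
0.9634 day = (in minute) 1387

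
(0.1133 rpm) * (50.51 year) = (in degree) 1.083e+09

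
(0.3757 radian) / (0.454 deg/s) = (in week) 7.84e-05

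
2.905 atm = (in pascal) 2.943e+05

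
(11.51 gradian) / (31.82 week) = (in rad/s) 9.395e-09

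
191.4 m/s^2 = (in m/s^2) 191.4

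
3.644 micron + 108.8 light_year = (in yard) 1.126e+18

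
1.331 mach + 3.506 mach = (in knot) 3202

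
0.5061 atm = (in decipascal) 5.128e+05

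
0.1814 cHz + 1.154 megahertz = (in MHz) 1.154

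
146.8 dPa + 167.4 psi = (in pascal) 1.154e+06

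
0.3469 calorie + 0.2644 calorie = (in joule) 2.558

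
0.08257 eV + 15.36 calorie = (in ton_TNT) 1.536e-08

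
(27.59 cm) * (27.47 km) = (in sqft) 8.158e+04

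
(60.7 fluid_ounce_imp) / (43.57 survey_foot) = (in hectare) 1.299e-08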